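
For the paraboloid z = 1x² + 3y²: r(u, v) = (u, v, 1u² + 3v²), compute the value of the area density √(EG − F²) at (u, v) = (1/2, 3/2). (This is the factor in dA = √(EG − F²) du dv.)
√(EG − F²)|_{(1/2, 3/2)} = sqrt(83)

E = 4*u^2 + 1, F = 12*u*v, G = 36*v^2 + 1, so EG − F² = 4*u^2 + 36*v^2 + 1. Taking the positive square root: √(EG − F²) = sqrt(4*u^2 + 36*v^2 + 1). At (u, v) = (1/2, 3/2): sqrt(83).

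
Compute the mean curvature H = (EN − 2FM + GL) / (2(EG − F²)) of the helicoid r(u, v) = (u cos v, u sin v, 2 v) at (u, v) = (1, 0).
H = 0

With E = 1, F = 0, G = u^2 + 4, L = 0, M = -2/sqrt(u^2 + 4), N = 0, assemble
  H = (EN − 2FM + GL) / (2(EG − F²)) = 0.
At (u, v) = (1, 0): H = 0.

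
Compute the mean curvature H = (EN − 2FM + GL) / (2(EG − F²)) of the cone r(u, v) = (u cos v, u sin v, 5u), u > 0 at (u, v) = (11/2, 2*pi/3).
H = 5*sqrt(26)/286

With E = 26, F = 0, G = u^2, L = 0, M = 0, N = 5*sqrt(26)*u^2/(26*Abs(u)), assemble
  H = (EN − 2FM + GL) / (2(EG − F²)) = 5*sqrt(26)/(52*Abs(u)).
At (u, v) = (11/2, 2*pi/3): H = 5*sqrt(26)/286.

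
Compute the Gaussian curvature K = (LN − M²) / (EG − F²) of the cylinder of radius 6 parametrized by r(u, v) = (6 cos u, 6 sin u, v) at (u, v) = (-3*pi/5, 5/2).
K = 0

Coefficients of the first fundamental form: E = 36, F = 0, G = 1.
Coefficients of the second fundamental form: L = -6, M = 0, N = 0.
Assemble K = (LN − M²)/(EG − F²) = 0. At (u, v) = (-3*pi/5, 5/2): K = 0.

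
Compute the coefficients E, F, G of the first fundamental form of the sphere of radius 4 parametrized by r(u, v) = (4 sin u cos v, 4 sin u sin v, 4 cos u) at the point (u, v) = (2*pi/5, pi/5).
E = 16;  F = 0;  G = 2*sqrt(5) + 10

Partials: r_u = (4*cos(u)*cos(v), 4*sin(v)*cos(u), -4*sin(u)), r_v = (-4*sin(u)*sin(v), 4*sin(u)*cos(v), 0). As functions of (u, v):
  E = r_u · r_u = 16,
  F = r_u · r_v = 0,
  G = r_v · r_v = 16*sin(u)^2.
Evaluating at (u, v) = (2*pi/5, pi/5): E = 16, F = 0, G = 2*sqrt(5) + 10.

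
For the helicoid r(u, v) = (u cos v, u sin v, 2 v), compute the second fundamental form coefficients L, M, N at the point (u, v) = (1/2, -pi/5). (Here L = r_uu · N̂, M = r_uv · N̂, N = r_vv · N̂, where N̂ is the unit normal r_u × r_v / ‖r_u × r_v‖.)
L = 0;  M = -4*sqrt(17)/17;  N = 0

Compute the unit normal N̂(u, v) = (2*sin(v)/sqrt(u^2 + 4), -2*cos(v)/sqrt(u^2 + 4), u/sqrt(u^2 + 4)), and the second partials r_uu, r_uv, r_vv. Take dot products:
  L(u, v) = r_uu · N̂ = 0,
  M(u, v) = r_uv · N̂ = -2/sqrt(u^2 + 4),
  N(u, v) = r_vv · N̂ = 0.
Evaluating at (u, v) = (1/2, -pi/5):
  L = 0, M = -4*sqrt(17)/17, N = 0.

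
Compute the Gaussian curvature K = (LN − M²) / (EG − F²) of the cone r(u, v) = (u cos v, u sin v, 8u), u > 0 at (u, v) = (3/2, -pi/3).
K = 0

Coefficients of the first fundamental form: E = 65, F = 0, G = u^2.
Coefficients of the second fundamental form: L = 0, M = 0, N = 8*sqrt(65)*u^2/(65*Abs(u)).
Assemble K = (LN − M²)/(EG − F²) = 0. At (u, v) = (3/2, -pi/3): K = 0.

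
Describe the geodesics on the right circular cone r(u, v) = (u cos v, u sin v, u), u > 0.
The cone is flat away from the apex (K = 0). Slitting along a generator and unrolling gives an isometry to a sector of the plane; geodesics are the pre-images of straight lines in that sector. In particular, generators (v = const) are geodesics, and generic geodesics spiral from a minimum-distance point before returning to infinity.

For this cone, E = 2, F = 0, G = u², so EG − F² = 2u² > 0 (u > 0), and direct computation gives K = 0 away from the apex. Flatness lets us unroll the cone along a generator into a planar sector of angle 2π/√2 = π√2 ≈ 4.44 rad; geodesics on the cone are exactly the curves that develop to straight lines in this sector. Generators (v = const) develop to rays through the sector's vertex and are geodesics; the circles u = const develop to circular arcs and are not geodesics.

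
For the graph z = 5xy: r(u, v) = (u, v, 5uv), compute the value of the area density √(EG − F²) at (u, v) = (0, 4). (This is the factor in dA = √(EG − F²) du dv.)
√(EG − F²)|_{(0, 4)} = sqrt(401)

E = 25*v^2 + 1, F = 25*u*v, G = 25*u^2 + 1, so EG − F² = 25*u^2 + 25*v^2 + 1. Taking the positive square root: √(EG − F²) = sqrt(25*u^2 + 25*v^2 + 1). At (u, v) = (0, 4): sqrt(401).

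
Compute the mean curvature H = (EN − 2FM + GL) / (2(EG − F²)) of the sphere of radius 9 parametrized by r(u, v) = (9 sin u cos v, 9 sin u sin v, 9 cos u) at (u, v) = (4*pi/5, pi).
H = -1/9

With E = 81, F = 0, G = 81*sin(u)^2, L = -9*sin(u)/Abs(sin(u)), M = 0, N = -9*sin(u)^3/Abs(sin(u)), assemble
  H = (EN − 2FM + GL) / (2(EG − F²)) = -sin(u)/(9*Abs(sin(u))).
At (u, v) = (4*pi/5, pi): H = -1/9.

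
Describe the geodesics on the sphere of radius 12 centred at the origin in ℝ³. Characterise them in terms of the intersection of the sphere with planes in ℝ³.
Geodesics on the sphere of radius 12 are great circles — circles of radius 12 obtained as the intersection of the sphere with planes through the origin (the centre of the sphere).

A curve α(t) of nonzero constant speed on the sphere of radius 12 is a geodesic iff its acceleration α̈ is everywhere normal to the surface, i.e. parallel to the radial vector α(t). Then d/dt(α × α̇) = α̇ × α̇ + α × α̈ = 0, so α × α̇ is a constant vector n ≠ 0 and α(t) · n = 0 for all t: α lies in the plane through the origin with normal n. The intersection of that plane with the sphere is a circle of radius 12 (a great circle). Conversely, a great circle traversed at constant speed has centripetal acceleration pointing at the origin, hence normal to the sphere, so every great circle is a geodesic.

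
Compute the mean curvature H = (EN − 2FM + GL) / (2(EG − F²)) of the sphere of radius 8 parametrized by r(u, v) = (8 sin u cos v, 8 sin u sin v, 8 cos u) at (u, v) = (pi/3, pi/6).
H = -1/8

With E = 64, F = 0, G = 64*sin(u)^2, L = -8*sin(u)/Abs(sin(u)), M = 0, N = -8*sin(u)^3/Abs(sin(u)), assemble
  H = (EN − 2FM + GL) / (2(EG − F²)) = -sin(u)/(8*Abs(sin(u))).
At (u, v) = (pi/3, pi/6): H = -1/8.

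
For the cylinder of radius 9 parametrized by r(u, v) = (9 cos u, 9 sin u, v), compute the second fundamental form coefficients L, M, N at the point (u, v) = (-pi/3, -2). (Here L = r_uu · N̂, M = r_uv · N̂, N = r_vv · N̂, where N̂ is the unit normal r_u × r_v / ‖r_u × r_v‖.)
L = -9;  M = 0;  N = 0

Compute the unit normal N̂(u, v) = (cos(u), sin(u), 0), and the second partials r_uu, r_uv, r_vv. Take dot products:
  L(u, v) = r_uu · N̂ = -9,
  M(u, v) = r_uv · N̂ = 0,
  N(u, v) = r_vv · N̂ = 0.
Evaluating at (u, v) = (-pi/3, -2):
  L = -9, M = 0, N = 0.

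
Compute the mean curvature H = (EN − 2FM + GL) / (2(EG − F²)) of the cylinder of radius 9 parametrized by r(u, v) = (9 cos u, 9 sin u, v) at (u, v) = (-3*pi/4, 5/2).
H = -1/18

With E = 81, F = 0, G = 1, L = -9, M = 0, N = 0, assemble
  H = (EN − 2FM + GL) / (2(EG − F²)) = -1/18.
At (u, v) = (-3*pi/4, 5/2): H = -1/18.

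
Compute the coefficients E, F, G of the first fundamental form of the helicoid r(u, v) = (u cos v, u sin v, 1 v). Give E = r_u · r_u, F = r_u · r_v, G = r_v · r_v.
E = 1;  F = 0;  G = u^2 + 1

Compute partials: r_u = (cos(v), sin(v), 0), r_v = (-u*sin(v), u*cos(v), 1). Then
  E = r_u · r_u = 1,
  F = r_u · r_v = 0,
  G = r_v · r_v = u^2 + 1.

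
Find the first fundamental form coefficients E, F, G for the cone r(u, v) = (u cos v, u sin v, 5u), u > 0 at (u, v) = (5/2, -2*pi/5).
E = 26;  F = 0;  G = 25/4

Partials: r_u = (cos(v), sin(v), 5), r_v = (-u*sin(v), u*cos(v), 0). As functions of (u, v):
  E = r_u · r_u = 26,
  F = r_u · r_v = 0,
  G = r_v · r_v = u^2.
Evaluating at (u, v) = (5/2, -2*pi/5): E = 26, F = 0, G = 25/4.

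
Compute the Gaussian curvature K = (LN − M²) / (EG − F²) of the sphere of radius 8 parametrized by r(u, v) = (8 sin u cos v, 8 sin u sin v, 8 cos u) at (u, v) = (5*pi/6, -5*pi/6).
K = 1/64

Coefficients of the first fundamental form: E = 64, F = 0, G = 64*sin(u)^2.
Coefficients of the second fundamental form: L = -8*sin(u)/Abs(sin(u)), M = 0, N = -8*sin(u)^3/Abs(sin(u)).
Assemble K = (LN − M²)/(EG − F²) = 1/64. At (u, v) = (5*pi/6, -5*pi/6): K = 1/64.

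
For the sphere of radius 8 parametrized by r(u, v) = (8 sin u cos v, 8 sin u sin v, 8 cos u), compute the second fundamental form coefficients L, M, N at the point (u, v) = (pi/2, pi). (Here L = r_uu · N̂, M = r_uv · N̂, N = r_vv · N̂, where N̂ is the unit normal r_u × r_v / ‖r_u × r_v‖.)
L = -8;  M = 0;  N = -8

Compute the unit normal N̂(u, v) = (sin(u)^2*cos(v)/Abs(sin(u)), sin(u)^2*sin(v)/Abs(sin(u)), sin(2*u)/(2*Abs(sin(u)))), and the second partials r_uu, r_uv, r_vv. Take dot products:
  L(u, v) = r_uu · N̂ = -8*sin(u)/Abs(sin(u)),
  M(u, v) = r_uv · N̂ = 0,
  N(u, v) = r_vv · N̂ = -8*sin(u)^3/Abs(sin(u)).
Evaluating at (u, v) = (pi/2, pi):
  L = -8, M = 0, N = -8.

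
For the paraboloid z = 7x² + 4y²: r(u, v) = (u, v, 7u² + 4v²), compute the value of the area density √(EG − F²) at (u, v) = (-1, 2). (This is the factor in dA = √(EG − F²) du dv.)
√(EG − F²)|_{(-1, 2)} = sqrt(453)

E = 196*u^2 + 1, F = 112*u*v, G = 64*v^2 + 1, so EG − F² = 196*u^2 + 64*v^2 + 1. Taking the positive square root: √(EG − F²) = sqrt(196*u^2 + 64*v^2 + 1). At (u, v) = (-1, 2): sqrt(453).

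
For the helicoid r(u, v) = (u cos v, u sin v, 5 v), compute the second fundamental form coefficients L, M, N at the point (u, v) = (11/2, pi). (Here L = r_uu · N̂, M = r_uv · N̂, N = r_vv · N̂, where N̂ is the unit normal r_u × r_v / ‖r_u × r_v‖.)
L = 0;  M = -10*sqrt(221)/221;  N = 0

Compute the unit normal N̂(u, v) = (5*sin(v)/sqrt(u^2 + 25), -5*cos(v)/sqrt(u^2 + 25), u/sqrt(u^2 + 25)), and the second partials r_uu, r_uv, r_vv. Take dot products:
  L(u, v) = r_uu · N̂ = 0,
  M(u, v) = r_uv · N̂ = -5/sqrt(u^2 + 25),
  N(u, v) = r_vv · N̂ = 0.
Evaluating at (u, v) = (11/2, pi):
  L = 0, M = -10*sqrt(221)/221, N = 0.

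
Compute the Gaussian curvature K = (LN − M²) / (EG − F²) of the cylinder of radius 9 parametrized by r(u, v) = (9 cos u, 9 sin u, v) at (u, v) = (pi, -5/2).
K = 0

Coefficients of the first fundamental form: E = 81, F = 0, G = 1.
Coefficients of the second fundamental form: L = -9, M = 0, N = 0.
Assemble K = (LN − M²)/(EG − F²) = 0. At (u, v) = (pi, -5/2): K = 0.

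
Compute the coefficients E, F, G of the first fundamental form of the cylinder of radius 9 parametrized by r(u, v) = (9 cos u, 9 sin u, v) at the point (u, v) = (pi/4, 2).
E = 81;  F = 0;  G = 1

Partials: r_u = (-9*sin(u), 9*cos(u), 0), r_v = (0, 0, 1). As functions of (u, v):
  E = r_u · r_u = 81,
  F = r_u · r_v = 0,
  G = r_v · r_v = 1.
Evaluating at (u, v) = (pi/4, 2): E = 81, F = 0, G = 1.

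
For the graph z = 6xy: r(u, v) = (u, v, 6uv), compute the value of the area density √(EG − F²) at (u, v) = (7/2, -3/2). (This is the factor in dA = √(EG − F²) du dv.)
√(EG − F²)|_{(7/2, -3/2)} = sqrt(523)

E = 36*v^2 + 1, F = 36*u*v, G = 36*u^2 + 1, so EG − F² = 36*u^2 + 36*v^2 + 1. Taking the positive square root: √(EG − F²) = sqrt(36*u^2 + 36*v^2 + 1). At (u, v) = (7/2, -3/2): sqrt(523).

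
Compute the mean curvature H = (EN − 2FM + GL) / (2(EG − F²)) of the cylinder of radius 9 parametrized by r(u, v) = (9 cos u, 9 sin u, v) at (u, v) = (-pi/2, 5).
H = -1/18

With E = 81, F = 0, G = 1, L = -9, M = 0, N = 0, assemble
  H = (EN − 2FM + GL) / (2(EG − F²)) = -1/18.
At (u, v) = (-pi/2, 5): H = -1/18.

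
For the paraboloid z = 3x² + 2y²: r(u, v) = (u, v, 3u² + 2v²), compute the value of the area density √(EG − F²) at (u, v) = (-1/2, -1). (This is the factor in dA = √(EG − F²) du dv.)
√(EG − F²)|_{(-1/2, -1)} = sqrt(26)

E = 36*u^2 + 1, F = 24*u*v, G = 16*v^2 + 1, so EG − F² = 36*u^2 + 16*v^2 + 1. Taking the positive square root: √(EG − F²) = sqrt(36*u^2 + 16*v^2 + 1). At (u, v) = (-1/2, -1): sqrt(26).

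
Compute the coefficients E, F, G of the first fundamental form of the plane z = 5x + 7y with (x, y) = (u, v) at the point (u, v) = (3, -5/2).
E = 26;  F = 35;  G = 50

Partials: r_u = (1, 0, 5), r_v = (0, 1, 7). As functions of (u, v):
  E = r_u · r_u = 26,
  F = r_u · r_v = 35,
  G = r_v · r_v = 50.
Evaluating at (u, v) = (3, -5/2): E = 26, F = 35, G = 50.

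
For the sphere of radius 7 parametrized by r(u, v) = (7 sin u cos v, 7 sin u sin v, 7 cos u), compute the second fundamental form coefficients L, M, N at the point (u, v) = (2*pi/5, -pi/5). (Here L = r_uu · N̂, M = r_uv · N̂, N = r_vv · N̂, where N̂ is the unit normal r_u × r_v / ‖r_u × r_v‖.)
L = -7;  M = 0;  N = -35/8 - 7*sqrt(5)/8

Compute the unit normal N̂(u, v) = (sin(u)^2*cos(v)/Abs(sin(u)), sin(u)^2*sin(v)/Abs(sin(u)), sin(2*u)/(2*Abs(sin(u)))), and the second partials r_uu, r_uv, r_vv. Take dot products:
  L(u, v) = r_uu · N̂ = -7*sin(u)/Abs(sin(u)),
  M(u, v) = r_uv · N̂ = 0,
  N(u, v) = r_vv · N̂ = -7*sin(u)^3/Abs(sin(u)).
Evaluating at (u, v) = (2*pi/5, -pi/5):
  L = -7, M = 0, N = -35/8 - 7*sqrt(5)/8.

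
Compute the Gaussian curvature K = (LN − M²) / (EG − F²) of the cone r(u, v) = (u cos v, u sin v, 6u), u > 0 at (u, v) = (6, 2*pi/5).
K = 0

Coefficients of the first fundamental form: E = 37, F = 0, G = u^2.
Coefficients of the second fundamental form: L = 0, M = 0, N = 6*sqrt(37)*u^2/(37*Abs(u)).
Assemble K = (LN − M²)/(EG − F²) = 0. At (u, v) = (6, 2*pi/5): K = 0.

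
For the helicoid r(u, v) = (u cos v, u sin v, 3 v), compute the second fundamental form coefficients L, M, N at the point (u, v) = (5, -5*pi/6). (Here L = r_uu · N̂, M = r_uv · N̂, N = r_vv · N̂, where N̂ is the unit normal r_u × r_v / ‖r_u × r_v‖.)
L = 0;  M = -3*sqrt(34)/34;  N = 0

Compute the unit normal N̂(u, v) = (3*sin(v)/sqrt(u^2 + 9), -3*cos(v)/sqrt(u^2 + 9), u/sqrt(u^2 + 9)), and the second partials r_uu, r_uv, r_vv. Take dot products:
  L(u, v) = r_uu · N̂ = 0,
  M(u, v) = r_uv · N̂ = -3/sqrt(u^2 + 9),
  N(u, v) = r_vv · N̂ = 0.
Evaluating at (u, v) = (5, -5*pi/6):
  L = 0, M = -3*sqrt(34)/34, N = 0.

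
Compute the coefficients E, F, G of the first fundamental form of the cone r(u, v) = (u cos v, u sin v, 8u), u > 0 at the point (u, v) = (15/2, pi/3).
E = 65;  F = 0;  G = 225/4

Partials: r_u = (cos(v), sin(v), 8), r_v = (-u*sin(v), u*cos(v), 0). As functions of (u, v):
  E = r_u · r_u = 65,
  F = r_u · r_v = 0,
  G = r_v · r_v = u^2.
Evaluating at (u, v) = (15/2, pi/3): E = 65, F = 0, G = 225/4.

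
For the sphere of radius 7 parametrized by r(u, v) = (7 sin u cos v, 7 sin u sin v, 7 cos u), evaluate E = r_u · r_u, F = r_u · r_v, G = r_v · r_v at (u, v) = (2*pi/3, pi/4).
E = 49;  F = 0;  G = 147/4

Partials: r_u = (7*cos(u)*cos(v), 7*sin(v)*cos(u), -7*sin(u)), r_v = (-7*sin(u)*sin(v), 7*sin(u)*cos(v), 0). As functions of (u, v):
  E = r_u · r_u = 49,
  F = r_u · r_v = 0,
  G = r_v · r_v = 49*sin(u)^2.
Evaluating at (u, v) = (2*pi/3, pi/4): E = 49, F = 0, G = 147/4.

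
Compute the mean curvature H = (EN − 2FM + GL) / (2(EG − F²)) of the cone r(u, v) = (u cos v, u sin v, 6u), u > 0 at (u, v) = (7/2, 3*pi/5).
H = 6*sqrt(37)/259

With E = 37, F = 0, G = u^2, L = 0, M = 0, N = 6*sqrt(37)*u^2/(37*Abs(u)), assemble
  H = (EN − 2FM + GL) / (2(EG − F²)) = 3*sqrt(37)/(37*Abs(u)).
At (u, v) = (7/2, 3*pi/5): H = 6*sqrt(37)/259.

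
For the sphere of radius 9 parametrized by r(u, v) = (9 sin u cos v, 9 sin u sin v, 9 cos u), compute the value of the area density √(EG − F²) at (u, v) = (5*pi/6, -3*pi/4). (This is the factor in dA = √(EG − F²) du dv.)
√(EG − F²)|_{(5*pi/6, -3*pi/4)} = 81/2

E = 81, F = 0, G = 81*sin(u)^2, so EG − F² = 6561*sin(u)^2. Taking the positive square root: √(EG − F²) = 81*Abs(sin(u)). At (u, v) = (5*pi/6, -3*pi/4): 81/2.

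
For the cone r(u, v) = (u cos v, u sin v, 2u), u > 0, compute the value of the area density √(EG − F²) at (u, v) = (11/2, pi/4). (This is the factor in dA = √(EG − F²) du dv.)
√(EG − F²)|_{(11/2, pi/4)} = 11*sqrt(5)/2

E = 5, F = 0, G = u^2, so EG − F² = 5*u^2. Taking the positive square root: √(EG − F²) = sqrt(5)*Abs(u). At (u, v) = (11/2, pi/4): 11*sqrt(5)/2.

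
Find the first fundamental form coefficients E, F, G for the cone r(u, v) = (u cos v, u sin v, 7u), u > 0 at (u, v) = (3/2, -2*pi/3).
E = 50;  F = 0;  G = 9/4

Partials: r_u = (cos(v), sin(v), 7), r_v = (-u*sin(v), u*cos(v), 0). As functions of (u, v):
  E = r_u · r_u = 50,
  F = r_u · r_v = 0,
  G = r_v · r_v = u^2.
Evaluating at (u, v) = (3/2, -2*pi/3): E = 50, F = 0, G = 9/4.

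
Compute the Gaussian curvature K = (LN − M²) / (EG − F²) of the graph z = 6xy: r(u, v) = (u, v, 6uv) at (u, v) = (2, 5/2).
K = -9/34225

Coefficients of the first fundamental form: E = 36*v^2 + 1, F = 36*u*v, G = 36*u^2 + 1.
Coefficients of the second fundamental form: L = 0, M = 6/sqrt(36*u^2 + 36*v^2 + 1), N = 0.
Assemble K = (LN − M²)/(EG − F²) = -36/(1296*u^4 + 2592*u^2*v^2 + 72*u^2 + 1296*v^4 + 72*v^2 + 1). At (u, v) = (2, 5/2): K = -9/34225.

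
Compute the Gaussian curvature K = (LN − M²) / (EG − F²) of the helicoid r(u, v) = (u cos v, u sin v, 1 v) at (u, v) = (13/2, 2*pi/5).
K = -16/29929

Coefficients of the first fundamental form: E = 1, F = 0, G = u^2 + 1.
Coefficients of the second fundamental form: L = 0, M = -1/sqrt(u^2 + 1), N = 0.
Assemble K = (LN − M²)/(EG − F²) = -1/(u^2 + 1)^2. At (u, v) = (13/2, 2*pi/5): K = -16/29929.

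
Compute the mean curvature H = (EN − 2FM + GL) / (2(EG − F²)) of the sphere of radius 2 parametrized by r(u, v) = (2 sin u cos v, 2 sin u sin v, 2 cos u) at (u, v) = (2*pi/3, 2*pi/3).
H = -1/2

With E = 4, F = 0, G = 4*sin(u)^2, L = -2*sin(u)/Abs(sin(u)), M = 0, N = -2*sin(u)^3/Abs(sin(u)), assemble
  H = (EN − 2FM + GL) / (2(EG − F²)) = -sin(u)/(2*Abs(sin(u))).
At (u, v) = (2*pi/3, 2*pi/3): H = -1/2.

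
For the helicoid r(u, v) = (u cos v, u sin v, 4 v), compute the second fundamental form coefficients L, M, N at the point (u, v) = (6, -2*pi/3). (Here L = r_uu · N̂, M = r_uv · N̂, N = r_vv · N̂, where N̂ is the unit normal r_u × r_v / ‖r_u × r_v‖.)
L = 0;  M = -2*sqrt(13)/13;  N = 0

Compute the unit normal N̂(u, v) = (4*sin(v)/sqrt(u^2 + 16), -4*cos(v)/sqrt(u^2 + 16), u/sqrt(u^2 + 16)), and the second partials r_uu, r_uv, r_vv. Take dot products:
  L(u, v) = r_uu · N̂ = 0,
  M(u, v) = r_uv · N̂ = -4/sqrt(u^2 + 16),
  N(u, v) = r_vv · N̂ = 0.
Evaluating at (u, v) = (6, -2*pi/3):
  L = 0, M = -2*sqrt(13)/13, N = 0.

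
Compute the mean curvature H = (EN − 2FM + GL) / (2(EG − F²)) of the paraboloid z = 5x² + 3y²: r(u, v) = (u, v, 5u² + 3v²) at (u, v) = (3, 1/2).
H = 2753*sqrt(910)/828100

With E = 100*u^2 + 1, F = 60*u*v, G = 36*v^2 + 1, L = 10/sqrt(100*u^2 + 36*v^2 + 1), M = 0, N = 6/sqrt(100*u^2 + 36*v^2 + 1), assemble
  H = (EN − 2FM + GL) / (2(EG − F²)) = 4*(75*u^2 + 45*v^2 + 2)/(100*u^2 + 36*v^2 + 1)^(3/2).
At (u, v) = (3, 1/2): H = 2753*sqrt(910)/828100.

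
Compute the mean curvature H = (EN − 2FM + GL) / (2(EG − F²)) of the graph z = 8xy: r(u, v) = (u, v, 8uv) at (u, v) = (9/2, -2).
H = 4608*sqrt(1553)/2411809

With E = 64*v^2 + 1, F = 64*u*v, G = 64*u^2 + 1, L = 0, M = 8/sqrt(64*u^2 + 64*v^2 + 1), N = 0, assemble
  H = (EN − 2FM + GL) / (2(EG − F²)) = -512*u*v/(64*u^2 + 64*v^2 + 1)^(3/2).
At (u, v) = (9/2, -2): H = 4608*sqrt(1553)/2411809.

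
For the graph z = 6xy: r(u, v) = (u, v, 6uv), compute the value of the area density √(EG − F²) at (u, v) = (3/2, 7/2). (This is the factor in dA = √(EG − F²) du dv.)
√(EG − F²)|_{(3/2, 7/2)} = sqrt(523)

E = 36*v^2 + 1, F = 36*u*v, G = 36*u^2 + 1, so EG − F² = 36*u^2 + 36*v^2 + 1. Taking the positive square root: √(EG − F²) = sqrt(36*u^2 + 36*v^2 + 1). At (u, v) = (3/2, 7/2): sqrt(523).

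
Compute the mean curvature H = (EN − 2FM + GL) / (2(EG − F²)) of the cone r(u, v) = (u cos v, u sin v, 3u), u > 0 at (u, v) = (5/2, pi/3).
H = 3*sqrt(10)/50

With E = 10, F = 0, G = u^2, L = 0, M = 0, N = 3*sqrt(10)*u^2/(10*Abs(u)), assemble
  H = (EN − 2FM + GL) / (2(EG − F²)) = 3*sqrt(10)/(20*Abs(u)).
At (u, v) = (5/2, pi/3): H = 3*sqrt(10)/50.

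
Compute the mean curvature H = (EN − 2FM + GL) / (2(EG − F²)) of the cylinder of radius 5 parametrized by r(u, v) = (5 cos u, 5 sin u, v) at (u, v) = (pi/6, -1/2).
H = -1/10

With E = 25, F = 0, G = 1, L = -5, M = 0, N = 0, assemble
  H = (EN − 2FM + GL) / (2(EG − F²)) = -1/10.
At (u, v) = (pi/6, -1/2): H = -1/10.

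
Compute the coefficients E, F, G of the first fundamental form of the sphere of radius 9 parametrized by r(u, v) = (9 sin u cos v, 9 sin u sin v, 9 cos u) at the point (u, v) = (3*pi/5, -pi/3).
E = 81;  F = 0;  G = 81*sqrt(5)/8 + 405/8

Partials: r_u = (9*cos(u)*cos(v), 9*sin(v)*cos(u), -9*sin(u)), r_v = (-9*sin(u)*sin(v), 9*sin(u)*cos(v), 0). As functions of (u, v):
  E = r_u · r_u = 81,
  F = r_u · r_v = 0,
  G = r_v · r_v = 81*sin(u)^2.
Evaluating at (u, v) = (3*pi/5, -pi/3): E = 81, F = 0, G = 81*sqrt(5)/8 + 405/8.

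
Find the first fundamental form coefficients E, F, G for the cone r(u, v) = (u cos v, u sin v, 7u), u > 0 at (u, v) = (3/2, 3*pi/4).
E = 50;  F = 0;  G = 9/4

Partials: r_u = (cos(v), sin(v), 7), r_v = (-u*sin(v), u*cos(v), 0). As functions of (u, v):
  E = r_u · r_u = 50,
  F = r_u · r_v = 0,
  G = r_v · r_v = u^2.
Evaluating at (u, v) = (3/2, 3*pi/4): E = 50, F = 0, G = 9/4.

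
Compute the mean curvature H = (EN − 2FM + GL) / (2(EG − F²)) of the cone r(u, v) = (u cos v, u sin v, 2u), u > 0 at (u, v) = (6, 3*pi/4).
H = sqrt(5)/30

With E = 5, F = 0, G = u^2, L = 0, M = 0, N = 2*sqrt(5)*u^2/(5*Abs(u)), assemble
  H = (EN − 2FM + GL) / (2(EG − F²)) = sqrt(5)/(5*Abs(u)).
At (u, v) = (6, 3*pi/4): H = sqrt(5)/30.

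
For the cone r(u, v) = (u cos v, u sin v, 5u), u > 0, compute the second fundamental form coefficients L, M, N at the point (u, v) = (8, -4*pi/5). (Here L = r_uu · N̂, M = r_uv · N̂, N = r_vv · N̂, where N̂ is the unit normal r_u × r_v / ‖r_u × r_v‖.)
L = 0;  M = 0;  N = 20*sqrt(26)/13

Compute the unit normal N̂(u, v) = (-5*sqrt(26)*u*cos(v)/(26*Abs(u)), -5*sqrt(26)*u*sin(v)/(26*Abs(u)), sqrt(26)*u/(26*Abs(u))), and the second partials r_uu, r_uv, r_vv. Take dot products:
  L(u, v) = r_uu · N̂ = 0,
  M(u, v) = r_uv · N̂ = 0,
  N(u, v) = r_vv · N̂ = 5*sqrt(26)*u^2/(26*Abs(u)).
Evaluating at (u, v) = (8, -4*pi/5):
  L = 0, M = 0, N = 20*sqrt(26)/13.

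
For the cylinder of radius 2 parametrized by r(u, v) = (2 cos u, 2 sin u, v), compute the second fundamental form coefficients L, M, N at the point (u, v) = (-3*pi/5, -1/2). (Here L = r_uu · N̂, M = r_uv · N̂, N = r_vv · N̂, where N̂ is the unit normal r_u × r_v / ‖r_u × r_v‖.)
L = -2;  M = 0;  N = 0

Compute the unit normal N̂(u, v) = (cos(u), sin(u), 0), and the second partials r_uu, r_uv, r_vv. Take dot products:
  L(u, v) = r_uu · N̂ = -2,
  M(u, v) = r_uv · N̂ = 0,
  N(u, v) = r_vv · N̂ = 0.
Evaluating at (u, v) = (-3*pi/5, -1/2):
  L = -2, M = 0, N = 0.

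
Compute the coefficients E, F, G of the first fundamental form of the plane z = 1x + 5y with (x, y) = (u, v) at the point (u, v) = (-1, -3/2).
E = 2;  F = 5;  G = 26

Partials: r_u = (1, 0, 1), r_v = (0, 1, 5). As functions of (u, v):
  E = r_u · r_u = 2,
  F = r_u · r_v = 5,
  G = r_v · r_v = 26.
Evaluating at (u, v) = (-1, -3/2): E = 2, F = 5, G = 26.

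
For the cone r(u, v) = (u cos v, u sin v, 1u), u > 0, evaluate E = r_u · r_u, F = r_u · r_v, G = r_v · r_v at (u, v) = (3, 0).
E = 2;  F = 0;  G = 9

Partials: r_u = (cos(v), sin(v), 1), r_v = (-u*sin(v), u*cos(v), 0). As functions of (u, v):
  E = r_u · r_u = 2,
  F = r_u · r_v = 0,
  G = r_v · r_v = u^2.
Evaluating at (u, v) = (3, 0): E = 2, F = 0, G = 9.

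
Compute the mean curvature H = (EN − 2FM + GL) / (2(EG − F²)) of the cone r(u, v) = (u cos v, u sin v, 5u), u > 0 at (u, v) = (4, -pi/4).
H = 5*sqrt(26)/208

With E = 26, F = 0, G = u^2, L = 0, M = 0, N = 5*sqrt(26)*u^2/(26*Abs(u)), assemble
  H = (EN − 2FM + GL) / (2(EG − F²)) = 5*sqrt(26)/(52*Abs(u)).
At (u, v) = (4, -pi/4): H = 5*sqrt(26)/208.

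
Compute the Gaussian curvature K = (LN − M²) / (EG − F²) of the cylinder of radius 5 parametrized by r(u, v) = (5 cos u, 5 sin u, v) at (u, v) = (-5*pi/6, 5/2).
K = 0

Coefficients of the first fundamental form: E = 25, F = 0, G = 1.
Coefficients of the second fundamental form: L = -5, M = 0, N = 0.
Assemble K = (LN − M²)/(EG − F²) = 0. At (u, v) = (-5*pi/6, 5/2): K = 0.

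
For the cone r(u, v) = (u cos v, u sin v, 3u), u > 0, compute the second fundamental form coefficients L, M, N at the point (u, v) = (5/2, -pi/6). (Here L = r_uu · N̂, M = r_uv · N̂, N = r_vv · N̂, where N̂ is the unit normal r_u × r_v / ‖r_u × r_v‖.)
L = 0;  M = 0;  N = 3*sqrt(10)/4

Compute the unit normal N̂(u, v) = (-3*sqrt(10)*u*cos(v)/(10*Abs(u)), -3*sqrt(10)*u*sin(v)/(10*Abs(u)), sqrt(10)*u/(10*Abs(u))), and the second partials r_uu, r_uv, r_vv. Take dot products:
  L(u, v) = r_uu · N̂ = 0,
  M(u, v) = r_uv · N̂ = 0,
  N(u, v) = r_vv · N̂ = 3*sqrt(10)*u^2/(10*Abs(u)).
Evaluating at (u, v) = (5/2, -pi/6):
  L = 0, M = 0, N = 3*sqrt(10)/4.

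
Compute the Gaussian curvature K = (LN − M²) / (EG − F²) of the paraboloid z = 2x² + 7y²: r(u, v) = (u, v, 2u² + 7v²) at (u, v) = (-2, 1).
K = 56/68121

Coefficients of the first fundamental form: E = 16*u^2 + 1, F = 56*u*v, G = 196*v^2 + 1.
Coefficients of the second fundamental form: L = 4/sqrt(16*u^2 + 196*v^2 + 1), M = 0, N = 14/sqrt(16*u^2 + 196*v^2 + 1).
Assemble K = (LN − M²)/(EG − F²) = 56/(256*u^4 + 6272*u^2*v^2 + 32*u^2 + 38416*v^4 + 392*v^2 + 1). At (u, v) = (-2, 1): K = 56/68121.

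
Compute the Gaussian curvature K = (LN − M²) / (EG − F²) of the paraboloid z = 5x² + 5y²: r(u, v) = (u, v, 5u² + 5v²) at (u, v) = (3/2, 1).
K = 25/26569

Coefficients of the first fundamental form: E = 100*u^2 + 1, F = 100*u*v, G = 100*v^2 + 1.
Coefficients of the second fundamental form: L = 10/sqrt(100*u^2 + 100*v^2 + 1), M = 0, N = 10/sqrt(100*u^2 + 100*v^2 + 1).
Assemble K = (LN − M²)/(EG − F²) = 100/(10000*u^4 + 20000*u^2*v^2 + 200*u^2 + 10000*v^4 + 200*v^2 + 1). At (u, v) = (3/2, 1): K = 25/26569.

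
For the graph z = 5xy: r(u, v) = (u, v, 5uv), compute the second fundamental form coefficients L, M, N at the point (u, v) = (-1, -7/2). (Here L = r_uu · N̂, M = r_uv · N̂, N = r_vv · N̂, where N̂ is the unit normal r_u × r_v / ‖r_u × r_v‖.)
L = 0;  M = 10*sqrt(1329)/1329;  N = 0

Compute the unit normal N̂(u, v) = (-5*v/sqrt(25*u^2 + 25*v^2 + 1), -5*u/sqrt(25*u^2 + 25*v^2 + 1), 1/sqrt(25*u^2 + 25*v^2 + 1)), and the second partials r_uu, r_uv, r_vv. Take dot products:
  L(u, v) = r_uu · N̂ = 0,
  M(u, v) = r_uv · N̂ = 5/sqrt(25*u^2 + 25*v^2 + 1),
  N(u, v) = r_vv · N̂ = 0.
Evaluating at (u, v) = (-1, -7/2):
  L = 0, M = 10*sqrt(1329)/1329, N = 0.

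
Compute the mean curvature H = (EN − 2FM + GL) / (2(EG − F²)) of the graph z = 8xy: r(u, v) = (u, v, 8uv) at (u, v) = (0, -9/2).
H = 0

With E = 64*v^2 + 1, F = 64*u*v, G = 64*u^2 + 1, L = 0, M = 8/sqrt(64*u^2 + 64*v^2 + 1), N = 0, assemble
  H = (EN − 2FM + GL) / (2(EG − F²)) = -512*u*v/(64*u^2 + 64*v^2 + 1)^(3/2).
At (u, v) = (0, -9/2): H = 0.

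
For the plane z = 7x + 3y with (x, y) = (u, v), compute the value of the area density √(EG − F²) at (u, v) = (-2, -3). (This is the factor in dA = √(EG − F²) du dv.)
√(EG − F²)|_{(-2, -3)} = sqrt(59)

E = 50, F = 21, G = 10, so EG − F² = 59. Taking the positive square root: √(EG − F²) = sqrt(59). At (u, v) = (-2, -3): sqrt(59).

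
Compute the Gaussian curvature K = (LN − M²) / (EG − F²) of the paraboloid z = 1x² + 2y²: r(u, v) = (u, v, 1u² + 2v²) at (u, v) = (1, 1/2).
K = 8/81

Coefficients of the first fundamental form: E = 4*u^2 + 1, F = 8*u*v, G = 16*v^2 + 1.
Coefficients of the second fundamental form: L = 2/sqrt(4*u^2 + 16*v^2 + 1), M = 0, N = 4/sqrt(4*u^2 + 16*v^2 + 1).
Assemble K = (LN − M²)/(EG − F²) = 8/(16*u^4 + 128*u^2*v^2 + 8*u^2 + 256*v^4 + 32*v^2 + 1). At (u, v) = (1, 1/2): K = 8/81.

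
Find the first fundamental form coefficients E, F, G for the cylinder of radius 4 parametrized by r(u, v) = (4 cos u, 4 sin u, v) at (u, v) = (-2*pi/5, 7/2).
E = 16;  F = 0;  G = 1

Partials: r_u = (-4*sin(u), 4*cos(u), 0), r_v = (0, 0, 1). As functions of (u, v):
  E = r_u · r_u = 16,
  F = r_u · r_v = 0,
  G = r_v · r_v = 1.
Evaluating at (u, v) = (-2*pi/5, 7/2): E = 16, F = 0, G = 1.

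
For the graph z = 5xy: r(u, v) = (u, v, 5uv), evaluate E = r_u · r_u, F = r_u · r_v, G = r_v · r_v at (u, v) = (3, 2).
E = 101;  F = 150;  G = 226

Partials: r_u = (1, 0, 5*v), r_v = (0, 1, 5*u). As functions of (u, v):
  E = r_u · r_u = 25*v^2 + 1,
  F = r_u · r_v = 25*u*v,
  G = r_v · r_v = 25*u^2 + 1.
Evaluating at (u, v) = (3, 2): E = 101, F = 150, G = 226.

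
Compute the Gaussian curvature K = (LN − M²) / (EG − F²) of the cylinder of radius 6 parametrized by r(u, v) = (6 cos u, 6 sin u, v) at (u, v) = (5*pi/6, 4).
K = 0

Coefficients of the first fundamental form: E = 36, F = 0, G = 1.
Coefficients of the second fundamental form: L = -6, M = 0, N = 0.
Assemble K = (LN − M²)/(EG − F²) = 0. At (u, v) = (5*pi/6, 4): K = 0.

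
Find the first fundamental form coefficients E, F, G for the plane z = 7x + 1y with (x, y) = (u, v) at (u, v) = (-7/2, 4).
E = 50;  F = 7;  G = 2

Partials: r_u = (1, 0, 7), r_v = (0, 1, 1). As functions of (u, v):
  E = r_u · r_u = 50,
  F = r_u · r_v = 7,
  G = r_v · r_v = 2.
Evaluating at (u, v) = (-7/2, 4): E = 50, F = 7, G = 2.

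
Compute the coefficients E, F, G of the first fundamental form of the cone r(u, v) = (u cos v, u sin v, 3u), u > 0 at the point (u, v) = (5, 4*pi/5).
E = 10;  F = 0;  G = 25

Partials: r_u = (cos(v), sin(v), 3), r_v = (-u*sin(v), u*cos(v), 0). As functions of (u, v):
  E = r_u · r_u = 10,
  F = r_u · r_v = 0,
  G = r_v · r_v = u^2.
Evaluating at (u, v) = (5, 4*pi/5): E = 10, F = 0, G = 25.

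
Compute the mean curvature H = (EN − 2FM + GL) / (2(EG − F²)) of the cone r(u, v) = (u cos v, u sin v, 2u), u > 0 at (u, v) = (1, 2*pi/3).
H = sqrt(5)/5

With E = 5, F = 0, G = u^2, L = 0, M = 0, N = 2*sqrt(5)*u^2/(5*Abs(u)), assemble
  H = (EN − 2FM + GL) / (2(EG − F²)) = sqrt(5)/(5*Abs(u)).
At (u, v) = (1, 2*pi/3): H = sqrt(5)/5.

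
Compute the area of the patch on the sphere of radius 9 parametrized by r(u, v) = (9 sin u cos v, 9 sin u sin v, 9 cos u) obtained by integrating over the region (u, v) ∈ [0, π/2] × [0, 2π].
Area = 162*pi

Area = ∫∫ √(EG − F²) du dv with √(EG − F²) = 81*Abs(sin(u)). Integrating over [0, π/2] × [0, 2π] gives 162*pi.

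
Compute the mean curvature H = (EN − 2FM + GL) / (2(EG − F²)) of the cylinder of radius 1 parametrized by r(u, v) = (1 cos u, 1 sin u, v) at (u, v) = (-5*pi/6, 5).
H = -1/2

With E = 1, F = 0, G = 1, L = -1, M = 0, N = 0, assemble
  H = (EN − 2FM + GL) / (2(EG − F²)) = -1/2.
At (u, v) = (-5*pi/6, 5): H = -1/2.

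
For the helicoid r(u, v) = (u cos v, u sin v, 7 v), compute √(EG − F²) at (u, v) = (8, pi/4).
√(EG − F²)|_{(8, pi/4)} = sqrt(113)

E = 1, F = 0, G = u^2 + 49; EG − F² = u^2 + 49; √(EG − F²) = sqrt(u^2 + 49). At the given point: sqrt(113).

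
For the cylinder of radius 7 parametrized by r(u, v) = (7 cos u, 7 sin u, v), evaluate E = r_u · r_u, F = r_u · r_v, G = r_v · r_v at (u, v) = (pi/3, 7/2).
E = 49;  F = 0;  G = 1

Partials: r_u = (-7*sin(u), 7*cos(u), 0), r_v = (0, 0, 1). As functions of (u, v):
  E = r_u · r_u = 49,
  F = r_u · r_v = 0,
  G = r_v · r_v = 1.
Evaluating at (u, v) = (pi/3, 7/2): E = 49, F = 0, G = 1.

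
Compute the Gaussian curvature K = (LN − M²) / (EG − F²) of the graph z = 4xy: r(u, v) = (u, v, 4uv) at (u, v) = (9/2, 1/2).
K = -16/108241

Coefficients of the first fundamental form: E = 16*v^2 + 1, F = 16*u*v, G = 16*u^2 + 1.
Coefficients of the second fundamental form: L = 0, M = 4/sqrt(16*u^2 + 16*v^2 + 1), N = 0.
Assemble K = (LN − M²)/(EG − F²) = -16/(256*u^4 + 512*u^2*v^2 + 32*u^2 + 256*v^4 + 32*v^2 + 1). At (u, v) = (9/2, 1/2): K = -16/108241.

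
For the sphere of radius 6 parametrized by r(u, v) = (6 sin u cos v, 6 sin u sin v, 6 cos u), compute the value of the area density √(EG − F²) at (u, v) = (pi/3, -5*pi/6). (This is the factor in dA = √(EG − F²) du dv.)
√(EG − F²)|_{(pi/3, -5*pi/6)} = 18*sqrt(3)

E = 36, F = 0, G = 36*sin(u)^2, so EG − F² = 1296*sin(u)^2. Taking the positive square root: √(EG − F²) = 36*Abs(sin(u)). At (u, v) = (pi/3, -5*pi/6): 18*sqrt(3).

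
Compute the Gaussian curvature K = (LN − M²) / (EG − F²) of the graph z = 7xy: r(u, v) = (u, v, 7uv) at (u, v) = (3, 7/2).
K = -784/17380561

Coefficients of the first fundamental form: E = 49*v^2 + 1, F = 49*u*v, G = 49*u^2 + 1.
Coefficients of the second fundamental form: L = 0, M = 7/sqrt(49*u^2 + 49*v^2 + 1), N = 0.
Assemble K = (LN − M²)/(EG − F²) = -49/(2401*u^4 + 4802*u^2*v^2 + 98*u^2 + 2401*v^4 + 98*v^2 + 1). At (u, v) = (3, 7/2): K = -784/17380561.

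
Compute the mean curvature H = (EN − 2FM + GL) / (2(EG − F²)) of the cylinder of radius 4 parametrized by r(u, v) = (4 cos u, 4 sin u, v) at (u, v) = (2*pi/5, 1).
H = -1/8

With E = 16, F = 0, G = 1, L = -4, M = 0, N = 0, assemble
  H = (EN − 2FM + GL) / (2(EG − F²)) = -1/8.
At (u, v) = (2*pi/5, 1): H = -1/8.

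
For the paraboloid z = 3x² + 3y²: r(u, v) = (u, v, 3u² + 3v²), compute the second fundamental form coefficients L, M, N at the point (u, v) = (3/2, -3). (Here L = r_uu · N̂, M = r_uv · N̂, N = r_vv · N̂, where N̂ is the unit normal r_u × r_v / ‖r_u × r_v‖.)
L = 3*sqrt(406)/203;  M = 0;  N = 3*sqrt(406)/203

Compute the unit normal N̂(u, v) = (-6*u/sqrt(36*u^2 + 36*v^2 + 1), -6*v/sqrt(36*u^2 + 36*v^2 + 1), 1/sqrt(36*u^2 + 36*v^2 + 1)), and the second partials r_uu, r_uv, r_vv. Take dot products:
  L(u, v) = r_uu · N̂ = 6/sqrt(36*u^2 + 36*v^2 + 1),
  M(u, v) = r_uv · N̂ = 0,
  N(u, v) = r_vv · N̂ = 6/sqrt(36*u^2 + 36*v^2 + 1).
Evaluating at (u, v) = (3/2, -3):
  L = 3*sqrt(406)/203, M = 0, N = 3*sqrt(406)/203.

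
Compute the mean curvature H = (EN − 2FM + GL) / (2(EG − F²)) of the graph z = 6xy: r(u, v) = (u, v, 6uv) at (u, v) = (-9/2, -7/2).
H = -3402*sqrt(1171)/1371241

With E = 36*v^2 + 1, F = 36*u*v, G = 36*u^2 + 1, L = 0, M = 6/sqrt(36*u^2 + 36*v^2 + 1), N = 0, assemble
  H = (EN − 2FM + GL) / (2(EG − F²)) = -216*u*v/(36*u^2 + 36*v^2 + 1)^(3/2).
At (u, v) = (-9/2, -7/2): H = -3402*sqrt(1171)/1371241.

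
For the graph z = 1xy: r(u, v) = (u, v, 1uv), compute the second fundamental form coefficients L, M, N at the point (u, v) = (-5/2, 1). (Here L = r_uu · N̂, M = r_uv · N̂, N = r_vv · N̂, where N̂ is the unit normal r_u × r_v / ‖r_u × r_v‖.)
L = 0;  M = 2*sqrt(33)/33;  N = 0

Compute the unit normal N̂(u, v) = (-v/sqrt(u^2 + v^2 + 1), -u/sqrt(u^2 + v^2 + 1), 1/sqrt(u^2 + v^2 + 1)), and the second partials r_uu, r_uv, r_vv. Take dot products:
  L(u, v) = r_uu · N̂ = 0,
  M(u, v) = r_uv · N̂ = 1/sqrt(u^2 + v^2 + 1),
  N(u, v) = r_vv · N̂ = 0.
Evaluating at (u, v) = (-5/2, 1):
  L = 0, M = 2*sqrt(33)/33, N = 0.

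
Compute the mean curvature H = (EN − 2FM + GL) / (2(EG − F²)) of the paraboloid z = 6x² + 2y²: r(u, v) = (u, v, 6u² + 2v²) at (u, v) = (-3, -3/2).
H = 2816*sqrt(1333)/1776889

With E = 144*u^2 + 1, F = 48*u*v, G = 16*v^2 + 1, L = 12/sqrt(144*u^2 + 16*v^2 + 1), M = 0, N = 4/sqrt(144*u^2 + 16*v^2 + 1), assemble
  H = (EN − 2FM + GL) / (2(EG − F²)) = 8*(36*u^2 + 12*v^2 + 1)/(144*u^2 + 16*v^2 + 1)^(3/2).
At (u, v) = (-3, -3/2): H = 2816*sqrt(1333)/1776889.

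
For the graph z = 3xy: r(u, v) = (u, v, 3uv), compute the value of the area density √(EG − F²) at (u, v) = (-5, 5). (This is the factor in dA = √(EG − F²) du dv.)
√(EG − F²)|_{(-5, 5)} = sqrt(451)

E = 9*v^2 + 1, F = 9*u*v, G = 9*u^2 + 1, so EG − F² = 9*u^2 + 9*v^2 + 1. Taking the positive square root: √(EG − F²) = sqrt(9*u^2 + 9*v^2 + 1). At (u, v) = (-5, 5): sqrt(451).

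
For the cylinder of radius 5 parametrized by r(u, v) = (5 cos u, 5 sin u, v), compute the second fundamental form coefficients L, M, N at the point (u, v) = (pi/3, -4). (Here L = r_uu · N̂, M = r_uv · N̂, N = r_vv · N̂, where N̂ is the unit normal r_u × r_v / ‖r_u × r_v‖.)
L = -5;  M = 0;  N = 0

Compute the unit normal N̂(u, v) = (cos(u), sin(u), 0), and the second partials r_uu, r_uv, r_vv. Take dot products:
  L(u, v) = r_uu · N̂ = -5,
  M(u, v) = r_uv · N̂ = 0,
  N(u, v) = r_vv · N̂ = 0.
Evaluating at (u, v) = (pi/3, -4):
  L = -5, M = 0, N = 0.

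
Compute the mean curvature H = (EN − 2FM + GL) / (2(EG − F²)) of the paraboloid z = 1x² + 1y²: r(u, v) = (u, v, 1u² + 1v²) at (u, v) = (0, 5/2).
H = 27*sqrt(26)/676

With E = 4*u^2 + 1, F = 4*u*v, G = 4*v^2 + 1, L = 2/sqrt(4*u^2 + 4*v^2 + 1), M = 0, N = 2/sqrt(4*u^2 + 4*v^2 + 1), assemble
  H = (EN − 2FM + GL) / (2(EG − F²)) = 2*(2*u^2 + 2*v^2 + 1)/(4*u^2 + 4*v^2 + 1)^(3/2).
At (u, v) = (0, 5/2): H = 27*sqrt(26)/676.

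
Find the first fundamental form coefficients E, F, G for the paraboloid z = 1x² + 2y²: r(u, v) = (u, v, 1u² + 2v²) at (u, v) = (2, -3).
E = 17;  F = -48;  G = 145

Partials: r_u = (1, 0, 2*u), r_v = (0, 1, 4*v). As functions of (u, v):
  E = r_u · r_u = 4*u^2 + 1,
  F = r_u · r_v = 8*u*v,
  G = r_v · r_v = 16*v^2 + 1.
Evaluating at (u, v) = (2, -3): E = 17, F = -48, G = 145.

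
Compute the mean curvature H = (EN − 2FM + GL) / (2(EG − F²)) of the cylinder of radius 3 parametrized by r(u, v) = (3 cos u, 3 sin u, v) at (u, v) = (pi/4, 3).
H = -1/6

With E = 9, F = 0, G = 1, L = -3, M = 0, N = 0, assemble
  H = (EN − 2FM + GL) / (2(EG − F²)) = -1/6.
At (u, v) = (pi/4, 3): H = -1/6.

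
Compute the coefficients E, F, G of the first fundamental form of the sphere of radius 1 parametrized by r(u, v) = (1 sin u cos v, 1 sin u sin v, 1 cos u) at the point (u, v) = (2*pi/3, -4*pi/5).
E = 1;  F = 0;  G = 3/4

Partials: r_u = (cos(u)*cos(v), sin(v)*cos(u), -sin(u)), r_v = (-sin(u)*sin(v), sin(u)*cos(v), 0). As functions of (u, v):
  E = r_u · r_u = 1,
  F = r_u · r_v = 0,
  G = r_v · r_v = sin(u)^2.
Evaluating at (u, v) = (2*pi/3, -4*pi/5): E = 1, F = 0, G = 3/4.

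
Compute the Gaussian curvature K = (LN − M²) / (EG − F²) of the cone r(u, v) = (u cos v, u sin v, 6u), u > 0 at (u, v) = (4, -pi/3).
K = 0

Coefficients of the first fundamental form: E = 37, F = 0, G = u^2.
Coefficients of the second fundamental form: L = 0, M = 0, N = 6*sqrt(37)*u^2/(37*Abs(u)).
Assemble K = (LN − M²)/(EG − F²) = 0. At (u, v) = (4, -pi/3): K = 0.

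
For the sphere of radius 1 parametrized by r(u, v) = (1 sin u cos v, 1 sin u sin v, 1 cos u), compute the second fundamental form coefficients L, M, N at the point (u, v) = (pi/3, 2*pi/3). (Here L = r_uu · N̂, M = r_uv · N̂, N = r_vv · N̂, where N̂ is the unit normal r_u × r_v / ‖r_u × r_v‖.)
L = -1;  M = 0;  N = -3/4

Compute the unit normal N̂(u, v) = (sin(u)^2*cos(v)/Abs(sin(u)), sin(u)^2*sin(v)/Abs(sin(u)), sin(2*u)/(2*Abs(sin(u)))), and the second partials r_uu, r_uv, r_vv. Take dot products:
  L(u, v) = r_uu · N̂ = -sin(u)/Abs(sin(u)),
  M(u, v) = r_uv · N̂ = 0,
  N(u, v) = r_vv · N̂ = -sin(u)^3/Abs(sin(u)).
Evaluating at (u, v) = (pi/3, 2*pi/3):
  L = -1, M = 0, N = -3/4.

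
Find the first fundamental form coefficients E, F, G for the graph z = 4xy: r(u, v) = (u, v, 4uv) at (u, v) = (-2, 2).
E = 65;  F = -64;  G = 65

Partials: r_u = (1, 0, 4*v), r_v = (0, 1, 4*u). As functions of (u, v):
  E = r_u · r_u = 16*v^2 + 1,
  F = r_u · r_v = 16*u*v,
  G = r_v · r_v = 16*u^2 + 1.
Evaluating at (u, v) = (-2, 2): E = 65, F = -64, G = 65.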